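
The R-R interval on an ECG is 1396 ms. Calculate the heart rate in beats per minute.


HR = 60 / RR_interval(s)
RR = 1396 ms = 1.396 s
HR = 60 / 1.396 = 42.98 bpm


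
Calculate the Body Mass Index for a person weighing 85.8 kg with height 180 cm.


BMI = weight / height^2
height = 180 cm = 1.8 m
BMI = 85.8 / 1.8^2
BMI = 26.48 kg/m^2


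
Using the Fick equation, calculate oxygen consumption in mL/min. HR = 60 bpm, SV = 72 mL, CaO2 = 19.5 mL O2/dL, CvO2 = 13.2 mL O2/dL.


CO = HR*SV = 60*72/1000 = 4.32 L/min
a-v O2 diff = 19.5 - 13.2 = 6.3 mL/dL
VO2 = CO * (CaO2-CvO2) * 10 dL/L
VO2 = 4.32 * 6.3 * 10
VO2 = 272.2 mL/min


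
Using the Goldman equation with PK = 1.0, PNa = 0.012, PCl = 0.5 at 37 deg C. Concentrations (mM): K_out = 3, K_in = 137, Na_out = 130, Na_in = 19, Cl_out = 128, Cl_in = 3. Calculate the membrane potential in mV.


Vm = (RT/F)*ln((PK*Ko + PNa*Nao + PCl*Cli)/(PK*Ki + PNa*Nai + PCl*Clo))
Numer = 6.06, Denom = 201.228
Vm = -93.61 mV


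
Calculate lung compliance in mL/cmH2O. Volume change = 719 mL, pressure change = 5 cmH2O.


C = dV / dP
C = 719 / 5
C = 143.8 mL/cmH2O


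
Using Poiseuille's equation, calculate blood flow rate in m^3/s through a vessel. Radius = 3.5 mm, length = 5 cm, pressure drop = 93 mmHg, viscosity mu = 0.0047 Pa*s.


Q = pi*r^4*dP / (8*mu*L)
r = 0.0035 m, L = 0.05 m
dP = 93 mmHg = 12398.946 Pa
Q = 0.003109 m^3/s


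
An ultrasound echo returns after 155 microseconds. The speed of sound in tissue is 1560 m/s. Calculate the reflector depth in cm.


depth = c * t / 2
t = 155 us = 1.5500e-04 s
depth = 1560 * 1.5500e-04 / 2
depth = 0.1209 m = 12.09 cm


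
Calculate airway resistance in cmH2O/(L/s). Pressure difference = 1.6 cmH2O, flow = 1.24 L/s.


R = dP / flow
R = 1.6 / 1.24
R = 1.29 cmH2O/(L/s)


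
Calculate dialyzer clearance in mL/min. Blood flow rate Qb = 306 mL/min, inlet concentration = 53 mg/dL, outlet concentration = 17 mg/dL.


K = Qb * (Cb_in - Cb_out) / Cb_in
K = 306 * (53 - 17) / 53
K = 207.8 mL/min


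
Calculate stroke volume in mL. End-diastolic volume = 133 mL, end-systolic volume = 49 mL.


SV = EDV - ESV
SV = 133 - 49
SV = 84 mL


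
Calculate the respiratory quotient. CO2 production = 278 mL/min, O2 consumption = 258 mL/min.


RQ = VCO2 / VO2
RQ = 278 / 258
RQ = 1.078


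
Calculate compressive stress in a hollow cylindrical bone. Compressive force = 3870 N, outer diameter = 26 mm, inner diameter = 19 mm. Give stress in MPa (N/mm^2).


A = pi*(r_o^2 - r_i^2)
r_o = 13 mm, r_i = 9.5 mm
A = 247.4 mm^2
sigma = F/A = 3870 / 247.4
sigma = 15.64 MPa


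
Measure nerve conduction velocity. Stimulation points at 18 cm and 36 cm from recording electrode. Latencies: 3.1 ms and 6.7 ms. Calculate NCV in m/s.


Distance = (36 - 18) / 100 = 0.18 m
dt = (6.7 - 3.1) / 1000 = 0.0036 s
NCV = dist / dt = 50 m/s


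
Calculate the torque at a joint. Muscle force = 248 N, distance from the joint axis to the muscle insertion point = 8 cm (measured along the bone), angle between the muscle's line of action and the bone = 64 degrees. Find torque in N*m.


Torque = F * d * sin(theta)   (moment arm = d*sin(theta))
d = 8 cm = 0.08 m
Torque = 248 * 0.08 * sin(64)
Torque = 17.83 N*m


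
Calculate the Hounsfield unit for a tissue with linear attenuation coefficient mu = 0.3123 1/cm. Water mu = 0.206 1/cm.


HU = ((mu_tissue - mu_water) / mu_water) * 1000
HU = ((0.3123 - 0.206) / 0.206) * 1000
HU = 516


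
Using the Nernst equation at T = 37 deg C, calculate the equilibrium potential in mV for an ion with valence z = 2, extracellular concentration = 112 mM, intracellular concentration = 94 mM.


E = (RT/(zF)) * ln(C_out/C_in)
T = 37 + 273.15 = 310.15 K
E = (8.314 * 310.15 / (2 * 96485)) * ln(112/94)
E = 2.341 mV


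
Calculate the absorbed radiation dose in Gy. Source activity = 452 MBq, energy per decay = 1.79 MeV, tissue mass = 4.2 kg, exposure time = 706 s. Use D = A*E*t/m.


A = 452 MBq = 4.5200e+08 Bq
E = 1.79 MeV = 2.86758e-13 J
D = A*E*t/m = 4.5200e+08*2.86758e-13*706/4.2
D = 0.02179 Gy


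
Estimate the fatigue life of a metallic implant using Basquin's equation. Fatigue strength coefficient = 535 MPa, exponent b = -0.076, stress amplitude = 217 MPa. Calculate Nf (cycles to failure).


sigma_a = sigma_f' * (2Nf)^b
2Nf = (sigma_a/sigma_f')^(1/b)
2Nf = (217/535)^(1/-0.076)
2Nf = 143383.98
Nf = 7.169e+04


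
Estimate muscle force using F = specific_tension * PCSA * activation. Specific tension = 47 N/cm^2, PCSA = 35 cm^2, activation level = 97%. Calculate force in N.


F = sigma * PCSA * activation
F = 47 * 35 * 0.97
F = 1596 N


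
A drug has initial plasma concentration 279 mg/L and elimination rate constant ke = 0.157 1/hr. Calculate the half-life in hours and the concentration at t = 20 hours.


t_half = ln(2) / ke = 0.693147 / 0.157 = 4.415 hr
C(t) = C0 * exp(-ke*t) = 279 * exp(-0.157*20)
C(20) = 12.08 mg/L


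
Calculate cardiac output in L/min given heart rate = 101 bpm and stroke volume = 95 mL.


CO = HR * SV
CO = 101 * 95 / 1000
CO = 9.595 L/min


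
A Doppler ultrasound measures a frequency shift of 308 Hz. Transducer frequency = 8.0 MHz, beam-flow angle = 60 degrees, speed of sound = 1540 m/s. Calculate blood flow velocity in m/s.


v = fd * c / (2 * f0 * cos(theta))
v = 308 * 1540 / (2 * 8.0000e+06 * cos(60))
v = 0.05929 m/s


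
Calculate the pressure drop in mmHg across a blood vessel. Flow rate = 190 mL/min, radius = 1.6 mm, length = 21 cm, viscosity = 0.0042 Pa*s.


dP = 8*mu*L*Q / (pi*r^4)
Q = 190 mL/min = 3.16667e-06 m^3/s
dP = 1085.25 Pa = 1085.25 / 133.322 mmHg = 8.14 mmHg


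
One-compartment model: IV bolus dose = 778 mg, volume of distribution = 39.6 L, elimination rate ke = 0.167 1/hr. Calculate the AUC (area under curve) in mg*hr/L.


C0 = Dose/Vd = 778/39.6 = 19.6465 mg/L
AUC = C0/ke = 19.6465/0.167
AUC = 117.6 mg*hr/L


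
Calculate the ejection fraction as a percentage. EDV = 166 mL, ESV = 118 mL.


SV = EDV - ESV = 166 - 118 = 48 mL
EF = SV/EDV * 100 = 48/166 * 100
EF = 28.92%


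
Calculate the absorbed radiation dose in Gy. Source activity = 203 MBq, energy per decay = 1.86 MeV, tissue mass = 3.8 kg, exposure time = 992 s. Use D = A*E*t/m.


A = 203 MBq = 2.0300e+08 Bq
E = 1.86 MeV = 2.97972e-13 J
D = A*E*t/m = 2.0300e+08*2.97972e-13*992/3.8
D = 0.01579 Gy


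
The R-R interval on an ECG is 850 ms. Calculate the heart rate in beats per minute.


HR = 60 / RR_interval(s)
RR = 850 ms = 0.85 s
HR = 60 / 0.85 = 70.59 bpm


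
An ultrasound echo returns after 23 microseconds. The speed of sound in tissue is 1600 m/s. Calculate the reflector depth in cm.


depth = c * t / 2
t = 23 us = 2.3000e-05 s
depth = 1600 * 2.3000e-05 / 2
depth = 0.0184 m = 1.84 cm


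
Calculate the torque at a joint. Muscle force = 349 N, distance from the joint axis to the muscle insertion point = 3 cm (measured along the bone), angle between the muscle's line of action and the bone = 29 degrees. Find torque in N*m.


Torque = F * d * sin(theta)   (moment arm = d*sin(theta))
d = 3 cm = 0.03 m
Torque = 349 * 0.03 * sin(29)
Torque = 5.076 N*m


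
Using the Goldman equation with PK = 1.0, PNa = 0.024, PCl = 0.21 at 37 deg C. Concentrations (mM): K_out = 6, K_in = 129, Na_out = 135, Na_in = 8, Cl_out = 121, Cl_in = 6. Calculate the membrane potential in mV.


Vm = (RT/F)*ln((PK*Ko + PNa*Nao + PCl*Cli)/(PK*Ki + PNa*Nai + PCl*Clo))
Numer = 10.5, Denom = 154.602
Vm = -71.88 mV


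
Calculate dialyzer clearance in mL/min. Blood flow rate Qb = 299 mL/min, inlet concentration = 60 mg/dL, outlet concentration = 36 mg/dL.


K = Qb * (Cb_in - Cb_out) / Cb_in
K = 299 * (60 - 36) / 60
K = 119.6 mL/min


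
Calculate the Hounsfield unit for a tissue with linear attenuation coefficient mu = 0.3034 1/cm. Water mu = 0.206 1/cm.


HU = ((mu_tissue - mu_water) / mu_water) * 1000
HU = ((0.3034 - 0.206) / 0.206) * 1000
HU = 472.8


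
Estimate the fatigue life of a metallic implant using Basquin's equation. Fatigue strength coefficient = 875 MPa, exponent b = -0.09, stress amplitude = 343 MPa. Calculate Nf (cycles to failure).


sigma_a = sigma_f' * (2Nf)^b
2Nf = (sigma_a/sigma_f')^(1/b)
2Nf = (343/875)^(1/-0.09)
2Nf = 33040.279
Nf = 1.652e+04


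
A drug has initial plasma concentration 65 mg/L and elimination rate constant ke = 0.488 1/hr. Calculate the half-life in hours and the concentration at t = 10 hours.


t_half = ln(2) / ke = 0.693147 / 0.488 = 1.42 hr
C(t) = C0 * exp(-ke*t) = 65 * exp(-0.488*10)
C(10) = 0.4938 mg/L


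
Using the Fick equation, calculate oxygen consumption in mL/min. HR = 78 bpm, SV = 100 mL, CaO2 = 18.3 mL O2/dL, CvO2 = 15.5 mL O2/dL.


CO = HR*SV = 78*100/1000 = 7.8 L/min
a-v O2 diff = 18.3 - 15.5 = 2.8 mL/dL
VO2 = CO * (CaO2-CvO2) * 10 dL/L
VO2 = 7.8 * 2.8 * 10
VO2 = 218.4 mL/min


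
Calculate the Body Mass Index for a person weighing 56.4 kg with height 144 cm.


BMI = weight / height^2
height = 144 cm = 1.44 m
BMI = 56.4 / 1.44^2
BMI = 27.2 kg/m^2


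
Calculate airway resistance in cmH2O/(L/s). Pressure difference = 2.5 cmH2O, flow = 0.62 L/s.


R = dP / flow
R = 2.5 / 0.62
R = 4.032 cmH2O/(L/s)


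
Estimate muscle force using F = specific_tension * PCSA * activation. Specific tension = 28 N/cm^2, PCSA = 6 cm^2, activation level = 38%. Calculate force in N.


F = sigma * PCSA * activation
F = 28 * 6 * 0.38
F = 63.84 N


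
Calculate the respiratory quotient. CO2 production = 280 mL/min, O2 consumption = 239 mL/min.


RQ = VCO2 / VO2
RQ = 280 / 239
RQ = 1.172


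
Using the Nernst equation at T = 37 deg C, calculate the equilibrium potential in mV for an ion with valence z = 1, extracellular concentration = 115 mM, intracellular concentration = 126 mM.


E = (RT/(zF)) * ln(C_out/C_in)
T = 37 + 273.15 = 310.15 K
E = (8.314 * 310.15 / (1 * 96485)) * ln(115/126)
E = -2.441 mV


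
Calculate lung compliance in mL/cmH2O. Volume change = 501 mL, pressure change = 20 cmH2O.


C = dV / dP
C = 501 / 20
C = 25.05 mL/cmH2O


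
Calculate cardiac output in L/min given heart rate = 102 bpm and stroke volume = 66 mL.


CO = HR * SV
CO = 102 * 66 / 1000
CO = 6.732 L/min


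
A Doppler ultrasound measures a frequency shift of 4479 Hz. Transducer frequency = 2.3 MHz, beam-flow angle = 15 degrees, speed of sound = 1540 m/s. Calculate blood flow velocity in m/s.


v = fd * c / (2 * f0 * cos(theta))
v = 4479 * 1540 / (2 * 2.3000e+06 * cos(15))
v = 1.552 m/s


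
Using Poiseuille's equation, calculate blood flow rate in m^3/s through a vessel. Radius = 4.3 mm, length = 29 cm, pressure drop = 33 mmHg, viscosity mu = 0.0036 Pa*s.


Q = pi*r^4*dP / (8*mu*L)
r = 0.0043 m, L = 0.29 m
dP = 33 mmHg = 4399.626 Pa
Q = 5.6578e-04 m^3/s


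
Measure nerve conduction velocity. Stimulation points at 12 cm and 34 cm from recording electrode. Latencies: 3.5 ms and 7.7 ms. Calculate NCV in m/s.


Distance = (34 - 12) / 100 = 0.22 m
dt = (7.7 - 3.5) / 1000 = 0.0042 s
NCV = dist / dt = 52.38 m/s


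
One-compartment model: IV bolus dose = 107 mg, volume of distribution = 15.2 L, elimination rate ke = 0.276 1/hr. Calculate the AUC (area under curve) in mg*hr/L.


C0 = Dose/Vd = 107/15.2 = 7.03947 mg/L
AUC = C0/ke = 7.03947/0.276
AUC = 25.51 mg*hr/L


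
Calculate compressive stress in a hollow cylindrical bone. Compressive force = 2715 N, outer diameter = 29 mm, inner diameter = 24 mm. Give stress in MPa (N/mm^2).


A = pi*(r_o^2 - r_i^2)
r_o = 14.5 mm, r_i = 12 mm
A = 208.131 mm^2
sigma = F/A = 2715 / 208.131
sigma = 13.04 MPa


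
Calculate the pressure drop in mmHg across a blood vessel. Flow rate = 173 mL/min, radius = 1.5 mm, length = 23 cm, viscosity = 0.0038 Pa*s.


dP = 8*mu*L*Q / (pi*r^4)
Q = 173 mL/min = 2.88333e-06 m^3/s
dP = 1267.6 Pa = 1267.6 / 133.322 mmHg = 9.508 mmHg


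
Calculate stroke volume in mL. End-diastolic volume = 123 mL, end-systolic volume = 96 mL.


SV = EDV - ESV
SV = 123 - 96
SV = 27 mL


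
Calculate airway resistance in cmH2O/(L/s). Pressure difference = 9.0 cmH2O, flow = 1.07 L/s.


R = dP / flow
R = 9.0 / 1.07
R = 8.411 cmH2O/(L/s)


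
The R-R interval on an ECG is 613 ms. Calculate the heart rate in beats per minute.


HR = 60 / RR_interval(s)
RR = 613 ms = 0.613 s
HR = 60 / 0.613 = 97.88 bpm


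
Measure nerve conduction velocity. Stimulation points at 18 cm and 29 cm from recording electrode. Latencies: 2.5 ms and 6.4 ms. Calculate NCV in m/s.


Distance = (29 - 18) / 100 = 0.11 m
dt = (6.4 - 2.5) / 1000 = 0.0039 s
NCV = dist / dt = 28.21 m/s


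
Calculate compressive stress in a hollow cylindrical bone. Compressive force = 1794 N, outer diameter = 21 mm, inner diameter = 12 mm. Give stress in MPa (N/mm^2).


A = pi*(r_o^2 - r_i^2)
r_o = 10.5 mm, r_i = 6 mm
A = 233.263 mm^2
sigma = F/A = 1794 / 233.263
sigma = 7.691 MPa


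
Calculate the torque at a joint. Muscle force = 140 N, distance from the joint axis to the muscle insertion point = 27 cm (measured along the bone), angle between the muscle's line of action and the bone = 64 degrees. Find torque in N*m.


Torque = F * d * sin(theta)   (moment arm = d*sin(theta))
d = 27 cm = 0.27 m
Torque = 140 * 0.27 * sin(64)
Torque = 33.97 N*m


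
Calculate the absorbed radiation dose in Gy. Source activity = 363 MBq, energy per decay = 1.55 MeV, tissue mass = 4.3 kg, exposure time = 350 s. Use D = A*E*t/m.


A = 363 MBq = 3.6300e+08 Bq
E = 1.55 MeV = 2.4831e-13 J
D = A*E*t/m = 3.6300e+08*2.4831e-13*350/4.3
D = 0.007337 Gy


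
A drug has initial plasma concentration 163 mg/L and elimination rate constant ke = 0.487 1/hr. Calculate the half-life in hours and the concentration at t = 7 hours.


t_half = ln(2) / ke = 0.693147 / 0.487 = 1.423 hr
C(t) = C0 * exp(-ke*t) = 163 * exp(-0.487*7)
C(7) = 5.391 mg/L


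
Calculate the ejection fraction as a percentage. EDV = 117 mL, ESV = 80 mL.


SV = EDV - ESV = 117 - 80 = 37 mL
EF = SV/EDV * 100 = 37/117 * 100
EF = 31.62%


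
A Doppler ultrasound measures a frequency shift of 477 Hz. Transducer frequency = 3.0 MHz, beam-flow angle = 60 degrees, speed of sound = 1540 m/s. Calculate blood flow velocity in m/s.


v = fd * c / (2 * f0 * cos(theta))
v = 477 * 1540 / (2 * 3.0000e+06 * cos(60))
v = 0.2449 m/s


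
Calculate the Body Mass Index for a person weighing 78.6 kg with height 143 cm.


BMI = weight / height^2
height = 143 cm = 1.43 m
BMI = 78.6 / 1.43^2
BMI = 38.44 kg/m^2


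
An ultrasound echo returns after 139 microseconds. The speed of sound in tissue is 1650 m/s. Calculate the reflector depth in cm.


depth = c * t / 2
t = 139 us = 1.3900e-04 s
depth = 1650 * 1.3900e-04 / 2
depth = 0.114675 m = 11.4675 cm


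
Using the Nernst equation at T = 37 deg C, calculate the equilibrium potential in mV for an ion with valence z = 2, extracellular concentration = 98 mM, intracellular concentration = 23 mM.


E = (RT/(zF)) * ln(C_out/C_in)
T = 37 + 273.15 = 310.15 K
E = (8.314 * 310.15 / (2 * 96485)) * ln(98/23)
E = 19.37 mV


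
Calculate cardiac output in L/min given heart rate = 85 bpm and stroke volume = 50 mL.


CO = HR * SV
CO = 85 * 50 / 1000
CO = 4.25 L/min


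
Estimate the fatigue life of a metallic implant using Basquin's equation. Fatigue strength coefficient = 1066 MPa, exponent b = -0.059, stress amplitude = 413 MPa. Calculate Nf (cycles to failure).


sigma_a = sigma_f' * (2Nf)^b
2Nf = (sigma_a/sigma_f')^(1/b)
2Nf = (413/1066)^(1/-0.059)
2Nf = 9545138.9
Nf = 4.7726e+06


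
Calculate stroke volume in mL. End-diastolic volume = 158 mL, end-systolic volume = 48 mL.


SV = EDV - ESV
SV = 158 - 48
SV = 110 mL


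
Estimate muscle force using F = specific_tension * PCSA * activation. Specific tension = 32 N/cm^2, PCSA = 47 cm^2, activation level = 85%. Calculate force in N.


F = sigma * PCSA * activation
F = 32 * 47 * 0.85
F = 1278 N


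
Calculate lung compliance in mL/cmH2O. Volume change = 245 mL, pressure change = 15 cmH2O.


C = dV / dP
C = 245 / 15
C = 16.33 mL/cmH2O


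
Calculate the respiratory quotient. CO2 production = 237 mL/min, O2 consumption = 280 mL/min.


RQ = VCO2 / VO2
RQ = 237 / 280
RQ = 0.8464


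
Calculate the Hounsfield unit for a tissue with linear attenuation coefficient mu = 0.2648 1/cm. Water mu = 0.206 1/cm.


HU = ((mu_tissue - mu_water) / mu_water) * 1000
HU = ((0.2648 - 0.206) / 0.206) * 1000
HU = 285.4


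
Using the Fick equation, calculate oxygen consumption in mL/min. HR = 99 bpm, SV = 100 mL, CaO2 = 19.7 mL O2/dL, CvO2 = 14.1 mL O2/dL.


CO = HR*SV = 99*100/1000 = 9.9 L/min
a-v O2 diff = 19.7 - 14.1 = 5.6 mL/dL
VO2 = CO * (CaO2-CvO2) * 10 dL/L
VO2 = 9.9 * 5.6 * 10
VO2 = 554.4 mL/min


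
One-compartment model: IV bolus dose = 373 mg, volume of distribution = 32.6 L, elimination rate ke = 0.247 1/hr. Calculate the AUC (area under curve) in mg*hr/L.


C0 = Dose/Vd = 373/32.6 = 11.4417 mg/L
AUC = C0/ke = 11.4417/0.247
AUC = 46.32 mg*hr/L


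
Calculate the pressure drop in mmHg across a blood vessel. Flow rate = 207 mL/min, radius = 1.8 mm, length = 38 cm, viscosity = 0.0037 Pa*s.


dP = 8*mu*L*Q / (pi*r^4)
Q = 207 mL/min = 3.45e-06 m^3/s
dP = 1176.67 Pa = 1176.67 / 133.322 mmHg = 8.826 mmHg


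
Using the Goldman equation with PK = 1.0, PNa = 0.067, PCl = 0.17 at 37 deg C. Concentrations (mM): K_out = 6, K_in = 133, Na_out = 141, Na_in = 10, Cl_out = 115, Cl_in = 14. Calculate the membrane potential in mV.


Vm = (RT/F)*ln((PK*Ko + PNa*Nao + PCl*Cli)/(PK*Ki + PNa*Nai + PCl*Clo))
Numer = 17.827, Denom = 153.22
Vm = -57.49 mV


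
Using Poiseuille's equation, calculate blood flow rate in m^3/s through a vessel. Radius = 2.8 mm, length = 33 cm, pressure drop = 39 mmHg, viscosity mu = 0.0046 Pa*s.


Q = pi*r^4*dP / (8*mu*L)
r = 0.0028 m, L = 0.33 m
dP = 39 mmHg = 5199.558 Pa
Q = 8.2677e-05 m^3/s


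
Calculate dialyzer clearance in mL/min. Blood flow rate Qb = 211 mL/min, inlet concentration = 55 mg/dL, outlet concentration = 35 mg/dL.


K = Qb * (Cb_in - Cb_out) / Cb_in
K = 211 * (55 - 35) / 55
K = 76.73 mL/min


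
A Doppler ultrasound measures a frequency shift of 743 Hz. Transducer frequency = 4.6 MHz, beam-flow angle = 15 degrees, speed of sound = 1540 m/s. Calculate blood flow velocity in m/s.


v = fd * c / (2 * f0 * cos(theta))
v = 743 * 1540 / (2 * 4.6000e+06 * cos(15))
v = 0.1288 m/s


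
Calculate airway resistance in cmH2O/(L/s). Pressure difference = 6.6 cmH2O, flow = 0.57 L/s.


R = dP / flow
R = 6.6 / 0.57
R = 11.58 cmH2O/(L/s)


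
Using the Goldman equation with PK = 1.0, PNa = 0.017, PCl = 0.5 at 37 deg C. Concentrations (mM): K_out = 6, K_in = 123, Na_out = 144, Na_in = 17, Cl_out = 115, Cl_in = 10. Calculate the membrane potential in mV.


Vm = (RT/F)*ln((PK*Ko + PNa*Nao + PCl*Cli)/(PK*Ki + PNa*Nai + PCl*Clo))
Numer = 13.448, Denom = 180.789
Vm = -69.45 mV


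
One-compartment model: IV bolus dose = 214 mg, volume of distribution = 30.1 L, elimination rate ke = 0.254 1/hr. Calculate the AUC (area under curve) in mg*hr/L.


C0 = Dose/Vd = 214/30.1 = 7.10963 mg/L
AUC = C0/ke = 7.10963/0.254
AUC = 27.99 mg*hr/L


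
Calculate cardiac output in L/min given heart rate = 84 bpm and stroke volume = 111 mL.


CO = HR * SV
CO = 84 * 111 / 1000
CO = 9.324 L/min


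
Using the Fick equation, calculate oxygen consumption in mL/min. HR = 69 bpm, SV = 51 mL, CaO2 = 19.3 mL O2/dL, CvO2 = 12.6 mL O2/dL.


CO = HR*SV = 69*51/1000 = 3.519 L/min
a-v O2 diff = 19.3 - 12.6 = 6.7 mL/dL
VO2 = CO * (CaO2-CvO2) * 10 dL/L
VO2 = 3.519 * 6.7 * 10
VO2 = 235.8 mL/min


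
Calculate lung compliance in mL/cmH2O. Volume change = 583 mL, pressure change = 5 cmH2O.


C = dV / dP
C = 583 / 5
C = 116.6 mL/cmH2O


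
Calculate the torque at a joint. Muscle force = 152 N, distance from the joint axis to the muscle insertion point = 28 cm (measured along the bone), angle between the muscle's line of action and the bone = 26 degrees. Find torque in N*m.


Torque = F * d * sin(theta)   (moment arm = d*sin(theta))
d = 28 cm = 0.28 m
Torque = 152 * 0.28 * sin(26)
Torque = 18.66 N*m


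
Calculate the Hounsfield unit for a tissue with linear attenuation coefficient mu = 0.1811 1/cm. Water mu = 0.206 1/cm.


HU = ((mu_tissue - mu_water) / mu_water) * 1000
HU = ((0.1811 - 0.206) / 0.206) * 1000
HU = -120.9


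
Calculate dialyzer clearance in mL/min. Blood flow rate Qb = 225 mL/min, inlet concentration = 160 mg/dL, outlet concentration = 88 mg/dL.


K = Qb * (Cb_in - Cb_out) / Cb_in
K = 225 * (160 - 88) / 160
K = 101.2 mL/min


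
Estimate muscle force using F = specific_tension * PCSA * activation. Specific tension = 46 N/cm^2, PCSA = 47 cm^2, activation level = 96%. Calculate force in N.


F = sigma * PCSA * activation
F = 46 * 47 * 0.96
F = 2076 N


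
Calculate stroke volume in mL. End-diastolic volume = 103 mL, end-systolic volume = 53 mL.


SV = EDV - ESV
SV = 103 - 53
SV = 50 mL


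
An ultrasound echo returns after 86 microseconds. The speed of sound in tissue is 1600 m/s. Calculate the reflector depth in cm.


depth = c * t / 2
t = 86 us = 8.6000e-05 s
depth = 1600 * 8.6000e-05 / 2
depth = 0.0688 m = 6.88 cm


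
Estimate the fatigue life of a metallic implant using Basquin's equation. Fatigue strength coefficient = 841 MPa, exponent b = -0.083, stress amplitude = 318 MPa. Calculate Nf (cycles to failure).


sigma_a = sigma_f' * (2Nf)^b
2Nf = (sigma_a/sigma_f')^(1/b)
2Nf = (318/841)^(1/-0.083)
2Nf = 122682.22
Nf = 6.134e+04


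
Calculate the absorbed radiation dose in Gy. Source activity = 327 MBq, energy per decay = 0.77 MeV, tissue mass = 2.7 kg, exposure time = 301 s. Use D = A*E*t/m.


A = 327 MBq = 3.2700e+08 Bq
E = 0.77 MeV = 1.23354e-13 J
D = A*E*t/m = 3.2700e+08*1.23354e-13*301/2.7
D = 0.004497 Gy


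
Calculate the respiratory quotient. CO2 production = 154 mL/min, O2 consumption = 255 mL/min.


RQ = VCO2 / VO2
RQ = 154 / 255
RQ = 0.6039


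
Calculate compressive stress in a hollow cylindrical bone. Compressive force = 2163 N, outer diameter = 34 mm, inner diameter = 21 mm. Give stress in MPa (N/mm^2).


A = pi*(r_o^2 - r_i^2)
r_o = 17 mm, r_i = 10.5 mm
A = 561.56 mm^2
sigma = F/A = 2163 / 561.56
sigma = 3.852 MPa


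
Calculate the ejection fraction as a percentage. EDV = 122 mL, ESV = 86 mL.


SV = EDV - ESV = 122 - 86 = 36 mL
EF = SV/EDV * 100 = 36/122 * 100
EF = 29.51%


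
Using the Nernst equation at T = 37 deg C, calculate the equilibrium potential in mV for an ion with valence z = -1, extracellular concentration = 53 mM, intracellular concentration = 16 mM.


E = (RT/(zF)) * ln(C_out/C_in)
T = 37 + 273.15 = 310.15 K
E = (8.314 * 310.15 / (-1 * 96485)) * ln(53/16)
E = -32.01 mV


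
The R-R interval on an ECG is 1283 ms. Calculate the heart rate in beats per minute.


HR = 60 / RR_interval(s)
RR = 1283 ms = 1.283 s
HR = 60 / 1.283 = 46.77 bpm


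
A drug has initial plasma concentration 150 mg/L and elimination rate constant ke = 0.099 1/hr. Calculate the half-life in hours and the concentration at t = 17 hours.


t_half = ln(2) / ke = 0.693147 / 0.099 = 7.001 hr
C(t) = C0 * exp(-ke*t) = 150 * exp(-0.099*17)
C(17) = 27.87 mg/L


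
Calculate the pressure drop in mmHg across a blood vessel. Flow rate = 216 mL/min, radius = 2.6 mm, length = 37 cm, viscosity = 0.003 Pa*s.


dP = 8*mu*L*Q / (pi*r^4)
Q = 216 mL/min = 3.6e-06 m^3/s
dP = 222.675 Pa = 222.675 / 133.322 mmHg = 1.67 mmHg


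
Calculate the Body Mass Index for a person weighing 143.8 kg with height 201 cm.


BMI = weight / height^2
height = 201 cm = 2.01 m
BMI = 143.8 / 2.01^2
BMI = 35.59 kg/m^2


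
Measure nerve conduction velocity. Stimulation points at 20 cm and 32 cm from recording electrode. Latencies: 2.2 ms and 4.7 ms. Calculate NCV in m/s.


Distance = (32 - 20) / 100 = 0.12 m
dt = (4.7 - 2.2) / 1000 = 0.0025 s
NCV = dist / dt = 48 m/s


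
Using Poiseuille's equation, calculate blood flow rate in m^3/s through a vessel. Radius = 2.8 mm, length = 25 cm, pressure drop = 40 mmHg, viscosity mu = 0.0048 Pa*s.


Q = pi*r^4*dP / (8*mu*L)
r = 0.0028 m, L = 0.25 m
dP = 40 mmHg = 5332.88 Pa
Q = 1.0727e-04 m^3/s


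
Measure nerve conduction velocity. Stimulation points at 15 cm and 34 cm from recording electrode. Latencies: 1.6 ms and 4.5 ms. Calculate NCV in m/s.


Distance = (34 - 15) / 100 = 0.19 m
dt = (4.5 - 1.6) / 1000 = 0.0029 s
NCV = dist / dt = 65.52 m/s


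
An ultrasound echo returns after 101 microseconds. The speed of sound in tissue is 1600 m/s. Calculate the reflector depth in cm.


depth = c * t / 2
t = 101 us = 1.0100e-04 s
depth = 1600 * 1.0100e-04 / 2
depth = 0.0808 m = 8.08 cm


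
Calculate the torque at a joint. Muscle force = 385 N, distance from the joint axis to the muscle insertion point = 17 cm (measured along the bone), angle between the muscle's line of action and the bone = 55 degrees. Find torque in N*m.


Torque = F * d * sin(theta)   (moment arm = d*sin(theta))
d = 17 cm = 0.17 m
Torque = 385 * 0.17 * sin(55)
Torque = 53.61 N*m


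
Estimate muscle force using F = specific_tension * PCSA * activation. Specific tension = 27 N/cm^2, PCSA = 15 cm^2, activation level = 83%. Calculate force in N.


F = sigma * PCSA * activation
F = 27 * 15 * 0.83
F = 336.1 N


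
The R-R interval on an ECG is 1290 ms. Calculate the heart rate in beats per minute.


HR = 60 / RR_interval(s)
RR = 1290 ms = 1.29 s
HR = 60 / 1.29 = 46.51 bpm


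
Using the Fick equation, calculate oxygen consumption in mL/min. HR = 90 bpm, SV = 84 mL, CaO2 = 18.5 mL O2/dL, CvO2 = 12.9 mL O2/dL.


CO = HR*SV = 90*84/1000 = 7.56 L/min
a-v O2 diff = 18.5 - 12.9 = 5.6 mL/dL
VO2 = CO * (CaO2-CvO2) * 10 dL/L
VO2 = 7.56 * 5.6 * 10
VO2 = 423.4 mL/min


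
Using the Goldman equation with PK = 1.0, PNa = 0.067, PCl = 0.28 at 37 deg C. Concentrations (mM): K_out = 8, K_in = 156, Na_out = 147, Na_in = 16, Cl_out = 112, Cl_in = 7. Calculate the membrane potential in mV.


Vm = (RT/F)*ln((PK*Ko + PNa*Nao + PCl*Cli)/(PK*Ki + PNa*Nai + PCl*Clo))
Numer = 19.809, Denom = 188.432
Vm = -60.2 mV


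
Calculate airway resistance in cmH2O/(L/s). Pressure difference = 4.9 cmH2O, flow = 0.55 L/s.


R = dP / flow
R = 4.9 / 0.55
R = 8.909 cmH2O/(L/s)


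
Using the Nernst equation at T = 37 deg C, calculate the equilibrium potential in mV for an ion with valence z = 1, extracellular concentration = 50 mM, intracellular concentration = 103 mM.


E = (RT/(zF)) * ln(C_out/C_in)
T = 37 + 273.15 = 310.15 K
E = (8.314 * 310.15 / (1 * 96485)) * ln(50/103)
E = -19.31 mV


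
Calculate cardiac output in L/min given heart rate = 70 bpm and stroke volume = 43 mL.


CO = HR * SV
CO = 70 * 43 / 1000
CO = 3.01 L/min


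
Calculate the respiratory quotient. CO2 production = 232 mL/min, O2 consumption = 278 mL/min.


RQ = VCO2 / VO2
RQ = 232 / 278
RQ = 0.8345


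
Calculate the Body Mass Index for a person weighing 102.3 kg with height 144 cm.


BMI = weight / height^2
height = 144 cm = 1.44 m
BMI = 102.3 / 1.44^2
BMI = 49.33 kg/m^2


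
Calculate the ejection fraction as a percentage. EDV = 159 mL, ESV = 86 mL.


SV = EDV - ESV = 159 - 86 = 73 mL
EF = SV/EDV * 100 = 73/159 * 100
EF = 45.91%


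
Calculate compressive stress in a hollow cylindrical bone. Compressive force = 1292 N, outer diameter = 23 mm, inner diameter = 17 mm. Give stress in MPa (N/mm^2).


A = pi*(r_o^2 - r_i^2)
r_o = 11.5 mm, r_i = 8.5 mm
A = 188.496 mm^2
sigma = F/A = 1292 / 188.496
sigma = 6.854 MPa


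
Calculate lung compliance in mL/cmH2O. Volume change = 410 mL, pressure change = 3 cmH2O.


C = dV / dP
C = 410 / 3
C = 136.7 mL/cmH2O


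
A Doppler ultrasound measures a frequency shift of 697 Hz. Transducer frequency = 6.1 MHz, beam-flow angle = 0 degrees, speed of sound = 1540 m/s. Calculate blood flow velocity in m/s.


v = fd * c / (2 * f0 * cos(theta))
v = 697 * 1540 / (2 * 6.1000e+06 * cos(0))
v = 0.08798 m/s


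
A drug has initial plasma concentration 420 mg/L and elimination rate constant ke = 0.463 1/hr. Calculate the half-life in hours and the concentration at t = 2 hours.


t_half = ln(2) / ke = 0.693147 / 0.463 = 1.497 hr
C(t) = C0 * exp(-ke*t) = 420 * exp(-0.463*2)
C(2) = 166.4 mg/L


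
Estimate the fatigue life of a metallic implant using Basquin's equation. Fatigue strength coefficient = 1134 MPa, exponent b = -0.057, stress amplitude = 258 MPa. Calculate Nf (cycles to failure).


sigma_a = sigma_f' * (2Nf)^b
2Nf = (sigma_a/sigma_f')^(1/b)
2Nf = (258/1134)^(1/-0.057)
2Nf = 1.9080294e+11
Nf = 9.5401e+10


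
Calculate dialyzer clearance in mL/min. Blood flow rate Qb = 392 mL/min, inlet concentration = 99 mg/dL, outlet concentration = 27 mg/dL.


K = Qb * (Cb_in - Cb_out) / Cb_in
K = 392 * (99 - 27) / 99
K = 285.1 mL/min


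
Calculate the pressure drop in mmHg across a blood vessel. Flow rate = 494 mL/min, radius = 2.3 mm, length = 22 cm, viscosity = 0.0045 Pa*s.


dP = 8*mu*L*Q / (pi*r^4)
Q = 494 mL/min = 8.23333e-06 m^3/s
dP = 741.719 Pa = 741.719 / 133.322 mmHg = 5.563 mmHg


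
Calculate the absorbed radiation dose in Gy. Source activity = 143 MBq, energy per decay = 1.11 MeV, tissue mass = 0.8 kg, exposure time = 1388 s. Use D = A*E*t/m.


A = 143 MBq = 1.4300e+08 Bq
E = 1.11 MeV = 1.77822e-13 J
D = A*E*t/m = 1.4300e+08*1.77822e-13*1388/0.8
D = 0.04412 Gy


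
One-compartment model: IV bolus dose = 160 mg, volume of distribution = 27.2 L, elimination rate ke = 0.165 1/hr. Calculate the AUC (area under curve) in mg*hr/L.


C0 = Dose/Vd = 160/27.2 = 5.88235 mg/L
AUC = C0/ke = 5.88235/0.165
AUC = 35.65 mg*hr/L


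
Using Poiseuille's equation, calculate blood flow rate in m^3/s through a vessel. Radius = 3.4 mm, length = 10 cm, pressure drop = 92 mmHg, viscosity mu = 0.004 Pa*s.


Q = pi*r^4*dP / (8*mu*L)
r = 0.0034 m, L = 0.1 m
dP = 92 mmHg = 12265.624 Pa
Q = 0.001609 m^3/s


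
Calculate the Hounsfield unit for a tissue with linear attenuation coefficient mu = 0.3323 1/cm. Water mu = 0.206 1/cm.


HU = ((mu_tissue - mu_water) / mu_water) * 1000
HU = ((0.3323 - 0.206) / 0.206) * 1000
HU = 613.1


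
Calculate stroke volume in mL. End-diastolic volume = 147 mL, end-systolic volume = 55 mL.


SV = EDV - ESV
SV = 147 - 55
SV = 92 mL


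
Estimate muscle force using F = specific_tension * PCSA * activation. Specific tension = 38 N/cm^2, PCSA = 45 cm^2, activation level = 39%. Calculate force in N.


F = sigma * PCSA * activation
F = 38 * 45 * 0.39
F = 666.9 N


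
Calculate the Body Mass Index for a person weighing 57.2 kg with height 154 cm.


BMI = weight / height^2
height = 154 cm = 1.54 m
BMI = 57.2 / 1.54^2
BMI = 24.12 kg/m^2


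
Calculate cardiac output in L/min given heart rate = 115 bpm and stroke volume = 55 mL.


CO = HR * SV
CO = 115 * 55 / 1000
CO = 6.325 L/min


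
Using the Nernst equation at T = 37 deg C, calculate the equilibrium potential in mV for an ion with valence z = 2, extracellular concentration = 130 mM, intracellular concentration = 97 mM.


E = (RT/(zF)) * ln(C_out/C_in)
T = 37 + 273.15 = 310.15 K
E = (8.314 * 310.15 / (2 * 96485)) * ln(130/97)
E = 3.913 mV


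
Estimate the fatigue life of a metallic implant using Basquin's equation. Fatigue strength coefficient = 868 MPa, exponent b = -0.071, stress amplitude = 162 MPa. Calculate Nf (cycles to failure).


sigma_a = sigma_f' * (2Nf)^b
2Nf = (sigma_a/sigma_f')^(1/b)
2Nf = (162/868)^(1/-0.071)
2Nf = 1.8521322e+10
Nf = 9.2607e+09


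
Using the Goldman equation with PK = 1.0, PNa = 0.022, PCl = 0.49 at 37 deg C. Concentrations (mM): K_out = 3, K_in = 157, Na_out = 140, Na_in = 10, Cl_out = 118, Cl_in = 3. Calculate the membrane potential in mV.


Vm = (RT/F)*ln((PK*Ko + PNa*Nao + PCl*Cli)/(PK*Ki + PNa*Nai + PCl*Clo))
Numer = 7.55, Denom = 215.04
Vm = -89.51 mV


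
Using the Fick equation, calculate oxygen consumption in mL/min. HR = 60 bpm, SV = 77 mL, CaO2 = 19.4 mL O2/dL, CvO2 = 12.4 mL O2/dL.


CO = HR*SV = 60*77/1000 = 4.62 L/min
a-v O2 diff = 19.4 - 12.4 = 7 mL/dL
VO2 = CO * (CaO2-CvO2) * 10 dL/L
VO2 = 4.62 * 7 * 10
VO2 = 323.4 mL/min


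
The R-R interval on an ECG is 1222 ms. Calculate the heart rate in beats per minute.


HR = 60 / RR_interval(s)
RR = 1222 ms = 1.222 s
HR = 60 / 1.222 = 49.1 bpm


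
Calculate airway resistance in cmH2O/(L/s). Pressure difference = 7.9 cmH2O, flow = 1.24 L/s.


R = dP / flow
R = 7.9 / 1.24
R = 6.371 cmH2O/(L/s)


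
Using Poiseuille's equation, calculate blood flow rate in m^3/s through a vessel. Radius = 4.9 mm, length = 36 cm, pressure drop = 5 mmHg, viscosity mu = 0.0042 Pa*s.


Q = pi*r^4*dP / (8*mu*L)
r = 0.0049 m, L = 0.36 m
dP = 5 mmHg = 666.61 Pa
Q = 9.9808e-05 m^3/s


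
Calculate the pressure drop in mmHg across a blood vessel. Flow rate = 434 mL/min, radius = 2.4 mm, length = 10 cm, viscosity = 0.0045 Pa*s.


dP = 8*mu*L*Q / (pi*r^4)
Q = 434 mL/min = 7.23333e-06 m^3/s
dP = 249.831 Pa = 249.831 / 133.322 mmHg = 1.874 mmHg


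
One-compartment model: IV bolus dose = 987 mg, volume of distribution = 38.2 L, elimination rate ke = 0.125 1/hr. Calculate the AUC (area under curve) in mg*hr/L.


C0 = Dose/Vd = 987/38.2 = 25.8377 mg/L
AUC = C0/ke = 25.8377/0.125
AUC = 206.7 mg*hr/L


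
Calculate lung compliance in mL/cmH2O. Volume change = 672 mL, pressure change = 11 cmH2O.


C = dV / dP
C = 672 / 11
C = 61.09 mL/cmH2O


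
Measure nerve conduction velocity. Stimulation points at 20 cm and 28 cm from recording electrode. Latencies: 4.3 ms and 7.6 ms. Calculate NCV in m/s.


Distance = (28 - 20) / 100 = 0.08 m
dt = (7.6 - 4.3) / 1000 = 0.0033 s
NCV = dist / dt = 24.24 m/s


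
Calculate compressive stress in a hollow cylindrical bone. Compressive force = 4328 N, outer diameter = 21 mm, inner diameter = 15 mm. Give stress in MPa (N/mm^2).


A = pi*(r_o^2 - r_i^2)
r_o = 10.5 mm, r_i = 7.5 mm
A = 169.646 mm^2
sigma = F/A = 4328 / 169.646
sigma = 25.51 MPa


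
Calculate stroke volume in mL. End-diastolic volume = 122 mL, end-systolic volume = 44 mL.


SV = EDV - ESV
SV = 122 - 44
SV = 78 mL


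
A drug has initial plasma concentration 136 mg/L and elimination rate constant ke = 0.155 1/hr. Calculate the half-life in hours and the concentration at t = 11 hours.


t_half = ln(2) / ke = 0.693147 / 0.155 = 4.472 hr
C(t) = C0 * exp(-ke*t) = 136 * exp(-0.155*11)
C(11) = 24.72 mg/L


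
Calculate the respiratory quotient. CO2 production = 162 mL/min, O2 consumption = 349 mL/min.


RQ = VCO2 / VO2
RQ = 162 / 349
RQ = 0.4642


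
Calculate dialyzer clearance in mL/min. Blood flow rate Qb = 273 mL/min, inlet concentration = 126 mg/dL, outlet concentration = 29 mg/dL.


K = Qb * (Cb_in - Cb_out) / Cb_in
K = 273 * (126 - 29) / 126
K = 210.2 mL/min


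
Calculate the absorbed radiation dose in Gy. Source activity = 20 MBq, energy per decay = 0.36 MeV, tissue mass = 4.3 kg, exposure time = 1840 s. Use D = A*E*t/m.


A = 20 MBq = 2.0000e+07 Bq
E = 0.36 MeV = 5.7672e-14 J
D = A*E*t/m = 2.0000e+07*5.7672e-14*1840/4.3
D = 4.9357e-04 Gy


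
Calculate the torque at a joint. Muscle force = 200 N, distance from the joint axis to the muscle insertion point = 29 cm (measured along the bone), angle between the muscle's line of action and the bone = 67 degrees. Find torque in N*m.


Torque = F * d * sin(theta)   (moment arm = d*sin(theta))
d = 29 cm = 0.29 m
Torque = 200 * 0.29 * sin(67)
Torque = 53.39 N*m


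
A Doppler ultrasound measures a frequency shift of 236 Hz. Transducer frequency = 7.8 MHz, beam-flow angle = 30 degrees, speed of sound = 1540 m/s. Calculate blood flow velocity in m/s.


v = fd * c / (2 * f0 * cos(theta))
v = 236 * 1540 / (2 * 7.8000e+06 * cos(30))
v = 0.0269 m/s


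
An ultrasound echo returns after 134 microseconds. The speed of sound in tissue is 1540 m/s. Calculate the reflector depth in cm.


depth = c * t / 2
t = 134 us = 1.3400e-04 s
depth = 1540 * 1.3400e-04 / 2
depth = 0.10318 m = 10.318 cm


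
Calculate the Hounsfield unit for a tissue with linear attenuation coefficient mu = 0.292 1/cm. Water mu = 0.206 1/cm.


HU = ((mu_tissue - mu_water) / mu_water) * 1000
HU = ((0.292 - 0.206) / 0.206) * 1000
HU = 417.5


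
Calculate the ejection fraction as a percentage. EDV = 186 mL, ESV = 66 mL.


SV = EDV - ESV = 186 - 66 = 120 mL
EF = SV/EDV * 100 = 120/186 * 100
EF = 64.52%


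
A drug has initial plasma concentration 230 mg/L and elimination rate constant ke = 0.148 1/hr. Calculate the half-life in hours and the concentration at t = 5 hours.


t_half = ln(2) / ke = 0.693147 / 0.148 = 4.683 hr
C(t) = C0 * exp(-ke*t) = 230 * exp(-0.148*5)
C(5) = 109.7 mg/L


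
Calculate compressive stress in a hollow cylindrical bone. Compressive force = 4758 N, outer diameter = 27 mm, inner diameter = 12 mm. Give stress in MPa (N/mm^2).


A = pi*(r_o^2 - r_i^2)
r_o = 13.5 mm, r_i = 6 mm
A = 459.458 mm^2
sigma = F/A = 4758 / 459.458
sigma = 10.36 MPa


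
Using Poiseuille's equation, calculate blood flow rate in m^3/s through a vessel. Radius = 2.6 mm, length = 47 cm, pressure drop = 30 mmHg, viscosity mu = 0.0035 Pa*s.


Q = pi*r^4*dP / (8*mu*L)
r = 0.0026 m, L = 0.47 m
dP = 30 mmHg = 3999.66 Pa
Q = 4.3633e-05 m^3/s


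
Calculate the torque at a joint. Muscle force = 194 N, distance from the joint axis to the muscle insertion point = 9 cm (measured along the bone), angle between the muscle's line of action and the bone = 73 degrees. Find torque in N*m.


Torque = F * d * sin(theta)   (moment arm = d*sin(theta))
d = 9 cm = 0.09 m
Torque = 194 * 0.09 * sin(73)
Torque = 16.7 N*m


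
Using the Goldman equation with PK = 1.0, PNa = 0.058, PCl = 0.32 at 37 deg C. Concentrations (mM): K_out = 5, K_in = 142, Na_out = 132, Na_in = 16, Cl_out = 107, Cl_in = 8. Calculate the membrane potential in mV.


Vm = (RT/F)*ln((PK*Ko + PNa*Nao + PCl*Cli)/(PK*Ki + PNa*Nai + PCl*Clo))
Numer = 15.216, Denom = 177.168
Vm = -65.6 mV


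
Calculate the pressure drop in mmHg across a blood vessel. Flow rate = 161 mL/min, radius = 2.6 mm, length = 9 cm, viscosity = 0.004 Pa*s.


dP = 8*mu*L*Q / (pi*r^4)
Q = 161 mL/min = 2.68333e-06 m^3/s
dP = 53.8299 Pa = 53.8299 / 133.322 mmHg = 0.4038 mmHg


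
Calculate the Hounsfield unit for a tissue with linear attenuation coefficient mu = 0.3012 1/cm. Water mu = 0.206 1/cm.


HU = ((mu_tissue - mu_water) / mu_water) * 1000
HU = ((0.3012 - 0.206) / 0.206) * 1000
HU = 462.1


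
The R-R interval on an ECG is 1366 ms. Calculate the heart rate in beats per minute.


HR = 60 / RR_interval(s)
RR = 1366 ms = 1.366 s
HR = 60 / 1.366 = 43.92 bpm


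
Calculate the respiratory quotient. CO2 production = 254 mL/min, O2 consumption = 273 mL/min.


RQ = VCO2 / VO2
RQ = 254 / 273
RQ = 0.9304


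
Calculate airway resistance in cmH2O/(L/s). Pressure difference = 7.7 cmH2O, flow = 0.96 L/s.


R = dP / flow
R = 7.7 / 0.96
R = 8.021 cmH2O/(L/s)


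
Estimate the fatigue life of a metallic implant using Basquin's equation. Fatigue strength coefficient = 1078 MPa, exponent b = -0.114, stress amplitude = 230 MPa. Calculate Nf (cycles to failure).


sigma_a = sigma_f' * (2Nf)^b
2Nf = (sigma_a/sigma_f')^(1/b)
2Nf = (230/1078)^(1/-0.114)
2Nf = 767375.82
Nf = 3.837e+05


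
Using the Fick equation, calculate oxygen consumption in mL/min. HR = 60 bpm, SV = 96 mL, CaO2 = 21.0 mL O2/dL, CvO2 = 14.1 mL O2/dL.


CO = HR*SV = 60*96/1000 = 5.76 L/min
a-v O2 diff = 21.0 - 14.1 = 6.9 mL/dL
VO2 = CO * (CaO2-CvO2) * 10 dL/L
VO2 = 5.76 * 6.9 * 10
VO2 = 397.4 mL/min


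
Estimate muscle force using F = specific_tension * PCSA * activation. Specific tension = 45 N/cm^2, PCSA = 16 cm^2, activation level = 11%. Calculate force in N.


F = sigma * PCSA * activation
F = 45 * 16 * 0.11
F = 79.2 N
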